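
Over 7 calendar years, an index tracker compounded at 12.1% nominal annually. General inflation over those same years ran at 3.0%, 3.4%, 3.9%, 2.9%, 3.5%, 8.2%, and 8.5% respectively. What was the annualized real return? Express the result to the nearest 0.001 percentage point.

7.020%

Cumulative inflation factor: 1.030 × 1.034 × 1.039 × 1.029 × 1.035 × 1.082 × 1.085 ≈ 1.38352.
Nominal growth factor: 2.22454. Real growth factor = 2.22454 / 1.38352 ≈ 1.60788.
Annualized: 1.60788^(1/7) − 1 ≈ 0.07020.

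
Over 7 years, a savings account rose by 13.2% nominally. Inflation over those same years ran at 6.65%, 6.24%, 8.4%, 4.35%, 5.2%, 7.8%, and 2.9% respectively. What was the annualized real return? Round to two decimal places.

Cumulative inflation factor: 1.0665 × 1.0624 × 1.084 × 1.0435 × 1.052 × 1.078 × 1.029 ≈ 1.49562.
Nominal growth factor: 1.13200. Real growth factor = 1.13200 / 1.49562 ≈ 0.75688.
Annualized: 0.75688^(1/7) − 1 ≈ -0.03901.

-3.90%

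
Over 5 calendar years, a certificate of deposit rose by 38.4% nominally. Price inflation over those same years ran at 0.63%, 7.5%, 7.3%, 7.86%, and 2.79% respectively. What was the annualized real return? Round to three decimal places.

Cumulative inflation factor: 1.0063 × 1.075 × 1.073 × 1.0786 × 1.0279 ≈ 1.28691.
Nominal growth factor: 1.38400. Real growth factor = 1.38400 / 1.28691 ≈ 1.07545.
Annualized: 1.07545^(1/5) − 1 ≈ 0.01465.

1.465%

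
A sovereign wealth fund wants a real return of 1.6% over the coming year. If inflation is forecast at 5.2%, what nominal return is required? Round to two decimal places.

By the Fisher equation, 1 + r_nom = (1 + 1.6%)(1 + 5.2%) = 1.016 × 1.052 = 1.068832.
So r_nom = 6.8832%.

6.88%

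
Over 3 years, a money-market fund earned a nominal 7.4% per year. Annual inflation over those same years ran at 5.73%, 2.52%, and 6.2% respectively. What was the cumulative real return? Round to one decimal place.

Cumulative inflation factor: 1.0573 × 1.0252 × 1.062 ≈ 1.15115.
Nominal growth factor: 1.23883. Real growth factor = 1.23883 / 1.15115 ≈ 1.07617.
Total real return ≈ 7.6172%.

7.6%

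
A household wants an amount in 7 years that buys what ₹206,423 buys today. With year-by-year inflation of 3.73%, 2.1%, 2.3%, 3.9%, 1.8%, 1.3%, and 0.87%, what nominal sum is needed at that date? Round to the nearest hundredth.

₹241,712.23

Cumulative price-level factor: 1.0373 × 1.021 × 1.023 × 1.039 × 1.018 × 1.013 × 1.0087 ≈ 1.1709559169.
The nominal amount required is ₹206,423 scaled up by that factor.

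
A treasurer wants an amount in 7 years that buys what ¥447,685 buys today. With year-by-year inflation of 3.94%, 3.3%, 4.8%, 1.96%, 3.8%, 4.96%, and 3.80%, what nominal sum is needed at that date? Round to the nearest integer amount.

Cumulative price-level factor: 1.0394 × 1.033 × 1.048 × 1.0196 × 1.038 × 1.0496 × 1.0380 ≈ 1.2974561008.
Multiplying ¥447,685 by the price-level factor gives the future nominal sum.

¥580,852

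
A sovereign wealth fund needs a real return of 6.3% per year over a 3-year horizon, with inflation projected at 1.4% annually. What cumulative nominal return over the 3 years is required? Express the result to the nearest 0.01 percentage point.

25.23%

Required annual nominal rate: (1+6.3%)(1+1.4%) − 1 = 7.7882%.
Cumulative over 3 years: (1 + 0.077882)^3 − 1 ≈ 0.25232.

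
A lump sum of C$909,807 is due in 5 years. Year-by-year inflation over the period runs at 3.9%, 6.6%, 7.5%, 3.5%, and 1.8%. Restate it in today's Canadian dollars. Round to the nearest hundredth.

Price-level factor over 5 years: 1.039 × 1.066 × 1.075 × 1.035 × 1.018 ≈ 1.2544961831.
Purchasing power today: C$909,807 divided by that factor.

C$725,236.96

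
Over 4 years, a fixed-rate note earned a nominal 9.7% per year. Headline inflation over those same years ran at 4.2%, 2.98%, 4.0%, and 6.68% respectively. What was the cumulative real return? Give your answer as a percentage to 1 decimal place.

Cumulative inflation factor: 1.042 × 1.0298 × 1.040 × 1.0668 ≈ 1.19052.
Nominal growth factor: 1.44819. Real growth factor = 1.44819 / 1.19052 ≈ 1.21644.
Total real return ≈ 21.6437%.

21.6%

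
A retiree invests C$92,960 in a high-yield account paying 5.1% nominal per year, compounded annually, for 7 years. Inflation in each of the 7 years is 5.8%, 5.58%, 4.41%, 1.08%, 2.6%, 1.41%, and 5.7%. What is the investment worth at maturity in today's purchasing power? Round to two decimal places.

C$101,563.43

Nominal value at maturity: C$92,960 × (1 + 5.1%)^7 ≈ C$131,678.58.
Price-level factor over 7 years: 1.058 × 1.0558 × 1.0441 × 1.0108 × 1.026 × 1.0141 × 1.057 ≈ 1.2965157149.
Dividing the nominal maturity value by the price-level factor gives the value in today's money.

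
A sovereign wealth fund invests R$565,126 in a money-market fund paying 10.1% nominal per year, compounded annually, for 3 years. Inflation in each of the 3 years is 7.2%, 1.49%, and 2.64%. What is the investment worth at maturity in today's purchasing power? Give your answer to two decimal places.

R$675,417.90

Nominal value at maturity: R$565,126 × (1 + 10.1%)^3 ≈ R$754,235.98.
Price-level factor over 3 years: 1.072 × 1.0149 × 1.0264 ≈ 1.1166952819.
Dividing the nominal maturity value by the price-level factor gives the value in today's money.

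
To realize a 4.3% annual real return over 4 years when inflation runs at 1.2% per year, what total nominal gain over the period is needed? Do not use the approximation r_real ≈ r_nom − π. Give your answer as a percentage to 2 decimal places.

Required annual nominal rate: (1+4.3%)(1+1.2%) − 1 = 5.5516%.
Cumulative over 4 years: (1 + 0.055516)^4 − 1 ≈ 0.24125.

24.13%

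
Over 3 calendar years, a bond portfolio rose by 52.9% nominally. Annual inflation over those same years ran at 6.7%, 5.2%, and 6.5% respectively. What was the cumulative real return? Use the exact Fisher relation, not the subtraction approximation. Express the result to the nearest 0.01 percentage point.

27.90%

Cumulative inflation factor: 1.067 × 1.052 × 1.065 ≈ 1.19545.
Nominal growth factor: 1.52900. Real growth factor = 1.52900 / 1.19545 ≈ 1.27902.
Total real return ≈ 27.9021%.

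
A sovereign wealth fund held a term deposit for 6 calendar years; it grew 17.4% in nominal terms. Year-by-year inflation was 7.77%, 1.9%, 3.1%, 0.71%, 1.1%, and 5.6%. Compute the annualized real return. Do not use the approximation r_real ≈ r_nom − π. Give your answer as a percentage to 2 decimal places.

Cumulative inflation factor: 1.0777 × 1.019 × 1.031 × 1.0071 × 1.011 × 1.056 ≈ 1.21736.
Nominal growth factor: 1.17400. Real growth factor = 1.17400 / 1.21736 ≈ 0.96438.
Annualized: 0.96438^(1/6) − 1 ≈ -0.00603.

-0.60%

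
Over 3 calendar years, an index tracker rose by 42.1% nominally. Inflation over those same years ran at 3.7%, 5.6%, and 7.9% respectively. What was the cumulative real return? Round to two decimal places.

20.26%

Cumulative inflation factor: 1.037 × 1.056 × 1.079 ≈ 1.18158.
Nominal growth factor: 1.42100. Real growth factor = 1.42100 / 1.18158 ≈ 1.20262.
Total real return ≈ 20.2624%.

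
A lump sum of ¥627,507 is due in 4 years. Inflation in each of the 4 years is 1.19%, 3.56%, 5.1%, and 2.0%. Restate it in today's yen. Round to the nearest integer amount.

¥558,581

Price-level factor over 4 years: 1.0119 × 1.0356 × 1.051 × 1.020 ≈ 1.1233951006.
Purchasing power today: ¥627,507 divided by that factor.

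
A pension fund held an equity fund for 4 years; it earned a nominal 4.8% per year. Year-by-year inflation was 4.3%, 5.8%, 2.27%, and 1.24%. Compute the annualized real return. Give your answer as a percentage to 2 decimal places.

Cumulative inflation factor: 1.043 × 1.058 × 1.0227 × 1.0124 ≈ 1.14254.
Nominal growth factor: 1.20627. Real growth factor = 1.20627 / 1.14254 ≈ 1.05578.
Annualized: 1.05578^(1/4) − 1 ≈ 0.01366.

1.37%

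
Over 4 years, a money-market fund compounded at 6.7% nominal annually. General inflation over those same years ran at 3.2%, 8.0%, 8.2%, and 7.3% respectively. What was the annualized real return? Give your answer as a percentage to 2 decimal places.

0.04%

Cumulative inflation factor: 1.032 × 1.080 × 1.082 × 1.073 ≈ 1.29399.
Nominal growth factor: 1.29616. Real growth factor = 1.29616 / 1.29399 ≈ 1.00168.
Annualized: 1.00168^(1/4) − 1 ≈ 0.00042.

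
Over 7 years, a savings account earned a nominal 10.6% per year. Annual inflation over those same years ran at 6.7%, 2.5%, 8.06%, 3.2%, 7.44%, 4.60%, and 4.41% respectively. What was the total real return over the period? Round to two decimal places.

Cumulative inflation factor: 1.067 × 1.025 × 1.0806 × 1.032 × 1.0744 × 1.0460 × 1.0441 ≈ 1.43111.
Nominal growth factor: 2.02435. Real growth factor = 2.02435 / 1.43111 ≈ 1.41453.
Total real return ≈ 41.4533%.

41.45%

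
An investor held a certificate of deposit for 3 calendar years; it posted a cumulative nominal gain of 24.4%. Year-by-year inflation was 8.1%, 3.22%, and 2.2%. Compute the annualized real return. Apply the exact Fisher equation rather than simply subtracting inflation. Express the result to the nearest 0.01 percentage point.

Cumulative inflation factor: 1.081 × 1.0322 × 1.022 ≈ 1.14036.
Nominal growth factor: 1.24400. Real growth factor = 1.24400 / 1.14036 ≈ 1.09089.
Annualized: 1.09089^(1/3) − 1 ≈ 0.02942.

2.94%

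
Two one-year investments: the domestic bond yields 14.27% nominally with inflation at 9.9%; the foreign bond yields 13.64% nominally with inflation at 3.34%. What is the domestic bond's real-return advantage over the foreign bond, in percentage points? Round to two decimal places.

-5.99

The domestic bond real return: 1.1427/1.099 − 1 = 3.976%.
The foreign bond real return: 1.1364/1.0334 − 1 = 9.967%.
Difference: 3.976 − 9.967 = -5.991 pp.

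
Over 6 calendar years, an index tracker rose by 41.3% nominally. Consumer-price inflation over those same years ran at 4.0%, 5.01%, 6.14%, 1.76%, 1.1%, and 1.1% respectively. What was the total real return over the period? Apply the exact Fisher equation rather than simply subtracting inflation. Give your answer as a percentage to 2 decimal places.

Cumulative inflation factor: 1.040 × 1.0501 × 1.0614 × 1.0176 × 1.011 × 1.011 ≈ 1.20565.
Nominal growth factor: 1.41300. Real growth factor = 1.41300 / 1.20565 ≈ 1.17198.
Total real return ≈ 17.1979%.

17.20%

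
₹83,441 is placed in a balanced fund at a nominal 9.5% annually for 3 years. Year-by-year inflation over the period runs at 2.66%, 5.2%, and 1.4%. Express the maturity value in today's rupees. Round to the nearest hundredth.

Nominal value at maturity: ₹83,441 × (1 + 9.5%)^3 ≈ ₹109,552.39.
Price-level factor over 3 years: 1.0266 × 1.052 × 1.014 = 1.0951029648.
The maturity value deflated by that factor is the answer in today's purchasing power.

₹100,038.44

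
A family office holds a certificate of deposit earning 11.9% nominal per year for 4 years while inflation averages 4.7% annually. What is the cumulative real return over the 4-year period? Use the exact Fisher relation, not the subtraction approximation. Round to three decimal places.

30.477%

The annual real rate is (1+11.9%)/(1+4.7%) − 1 = 6.8768%.
Compounded over 4 years: (1 + 0.068768)^4 − 1 ≈ 0.30477.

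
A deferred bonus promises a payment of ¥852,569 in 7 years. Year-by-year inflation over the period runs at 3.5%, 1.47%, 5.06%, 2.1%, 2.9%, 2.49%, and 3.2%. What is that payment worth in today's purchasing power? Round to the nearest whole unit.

Price-level factor over 7 years: 1.035 × 1.0147 × 1.0506 × 1.021 × 1.029 × 1.0249 × 1.032 ≈ 1.2260769106.
Purchasing power today: ¥852,569 divided by that factor.

¥695,363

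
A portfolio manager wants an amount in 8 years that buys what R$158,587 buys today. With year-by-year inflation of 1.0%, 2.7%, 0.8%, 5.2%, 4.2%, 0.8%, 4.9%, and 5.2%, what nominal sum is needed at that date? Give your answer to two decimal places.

Cumulative price-level factor: 1.010 × 1.027 × 1.008 × 1.052 × 1.042 × 1.008 × 1.049 × 1.052 ≈ 1.2749336047.
Multiplying R$158,587 by the price-level factor gives the future nominal sum.

R$202,187.90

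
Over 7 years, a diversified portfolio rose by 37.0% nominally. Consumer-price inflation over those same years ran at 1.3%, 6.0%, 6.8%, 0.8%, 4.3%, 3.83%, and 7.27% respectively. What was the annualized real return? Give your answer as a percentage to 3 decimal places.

0.286%

Cumulative inflation factor: 1.013 × 1.060 × 1.068 × 1.008 × 1.043 × 1.0383 × 1.0727 ≈ 1.34287.
Nominal growth factor: 1.37000. Real growth factor = 1.37000 / 1.34287 ≈ 1.02021.
Annualized: 1.02021^(1/7) − 1 ≈ 0.00286.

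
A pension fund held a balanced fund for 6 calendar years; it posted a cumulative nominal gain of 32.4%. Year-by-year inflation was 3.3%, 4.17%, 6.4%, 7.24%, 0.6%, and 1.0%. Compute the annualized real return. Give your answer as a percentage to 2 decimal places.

1.00%

Cumulative inflation factor: 1.033 × 1.0417 × 1.064 × 1.0724 × 1.006 × 1.010 ≈ 1.24756.
Nominal growth factor: 1.32400. Real growth factor = 1.32400 / 1.24756 ≈ 1.06127.
Annualized: 1.06127^(1/6) − 1 ≈ 0.00996.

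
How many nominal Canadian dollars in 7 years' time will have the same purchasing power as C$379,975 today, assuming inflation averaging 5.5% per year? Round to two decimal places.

C$552,741.71

Cumulative price-level factor: (1+5.5%)^7 ≈ 1.4546791611.
Multiplying C$379,975 by the price-level factor gives the future nominal sum.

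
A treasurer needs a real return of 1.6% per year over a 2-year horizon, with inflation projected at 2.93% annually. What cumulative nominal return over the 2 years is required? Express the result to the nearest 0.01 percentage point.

9.36%

Required annual nominal rate: (1+1.6%)(1+2.93%) − 1 = 4.57688%.
Cumulative over 2 years: (1 + 0.0457688)^2 − 1 ≈ 0.09363.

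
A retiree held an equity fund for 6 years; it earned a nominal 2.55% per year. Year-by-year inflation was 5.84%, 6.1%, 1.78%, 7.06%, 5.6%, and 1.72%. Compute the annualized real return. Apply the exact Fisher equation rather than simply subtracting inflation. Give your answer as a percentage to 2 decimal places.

-2.02%

Cumulative inflation factor: 1.0584 × 1.061 × 1.0178 × 1.0706 × 1.056 × 1.0172 ≈ 1.31439.
Nominal growth factor: 1.16309. Real growth factor = 1.16309 / 1.31439 ≈ 0.88489.
Annualized: 0.88489^(1/6) − 1 ≈ -0.02018.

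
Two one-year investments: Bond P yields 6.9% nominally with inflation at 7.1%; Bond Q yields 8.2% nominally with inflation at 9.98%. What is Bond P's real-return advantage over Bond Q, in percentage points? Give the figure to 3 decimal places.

Bond P real return: 1.069/1.071 − 1 = -0.1867%.
Bond Q real return: 1.082/1.0998 − 1 = -1.6185%.
Difference: -0.1867 − (-1.6185) = 1.4318 pp.

1.432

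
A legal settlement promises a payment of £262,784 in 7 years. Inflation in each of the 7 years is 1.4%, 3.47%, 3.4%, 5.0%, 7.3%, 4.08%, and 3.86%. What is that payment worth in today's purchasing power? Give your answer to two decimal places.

£198,893.85

Price-level factor over 7 years: 1.014 × 1.0347 × 1.034 × 1.050 × 1.073 × 1.0408 × 1.0386 ≈ 1.3212273819.
Purchasing power today: £262,784 divided by that factor.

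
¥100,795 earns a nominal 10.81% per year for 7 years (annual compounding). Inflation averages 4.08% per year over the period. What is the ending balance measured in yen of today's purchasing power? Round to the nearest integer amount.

¥156,286

Nominal value at maturity: ¥100,795 × (1 + 10.81%)^7 ≈ ¥206,772.
Price-level factor over 7 years: (1 + 4.08%)^7 ≈ 1.3230339385.
Dividing the nominal maturity value by the price-level factor gives the value in today's money.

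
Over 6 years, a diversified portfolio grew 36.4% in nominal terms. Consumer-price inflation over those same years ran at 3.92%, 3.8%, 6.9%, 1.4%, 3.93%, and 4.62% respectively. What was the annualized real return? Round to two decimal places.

1.18%

Cumulative inflation factor: 1.0392 × 1.038 × 1.069 × 1.014 × 1.0393 × 1.0462 ≈ 1.27136.
Nominal growth factor: 1.36400. Real growth factor = 1.36400 / 1.27136 ≈ 1.07287.
Annualized: 1.07287^(1/6) − 1 ≈ 0.01179.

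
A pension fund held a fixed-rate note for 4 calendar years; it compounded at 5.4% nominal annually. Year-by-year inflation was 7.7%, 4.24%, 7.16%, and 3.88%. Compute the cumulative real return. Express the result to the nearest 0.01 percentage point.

-1.25%

Cumulative inflation factor: 1.077 × 1.0424 × 1.0716 × 1.0388 ≈ 1.24973.
Nominal growth factor: 1.23413. Real growth factor = 1.23413 / 1.24973 ≈ 0.98752.
Total real return ≈ -1.2476%.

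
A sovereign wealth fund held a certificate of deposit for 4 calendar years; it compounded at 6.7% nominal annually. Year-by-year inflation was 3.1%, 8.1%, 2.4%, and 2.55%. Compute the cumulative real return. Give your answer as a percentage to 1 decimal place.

10.7%

Cumulative inflation factor: 1.031 × 1.081 × 1.024 × 1.0255 ≈ 1.17036.
Nominal growth factor: 1.29616. Real growth factor = 1.29616 / 1.17036 ≈ 1.10748.
Total real return ≈ 10.7485%.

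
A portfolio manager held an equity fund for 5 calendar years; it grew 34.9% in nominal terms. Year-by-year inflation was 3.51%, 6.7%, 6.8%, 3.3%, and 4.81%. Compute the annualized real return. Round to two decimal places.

1.10%

Cumulative inflation factor: 1.0351 × 1.067 × 1.068 × 1.033 × 1.0481 ≈ 1.27709.
Nominal growth factor: 1.34900. Real growth factor = 1.34900 / 1.27709 ≈ 1.05631.
Annualized: 1.05631^(1/5) − 1 ≈ 0.01102.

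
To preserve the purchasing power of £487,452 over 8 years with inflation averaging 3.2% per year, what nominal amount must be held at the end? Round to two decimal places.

£627,147.12

Cumulative price-level factor: (1+3.2%)^8 ≈ 1.2865823177.
The nominal amount required is £487,452 scaled up by that factor.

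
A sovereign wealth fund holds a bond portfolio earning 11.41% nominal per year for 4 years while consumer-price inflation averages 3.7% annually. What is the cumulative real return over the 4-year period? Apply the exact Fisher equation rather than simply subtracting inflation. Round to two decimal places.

33.22%

The annual real rate is (1+11.41%)/(1+3.7%) − 1 = 7.4349%.
Compounded over 4 years: (1 + 0.074349)^4 − 1 ≈ 0.33224.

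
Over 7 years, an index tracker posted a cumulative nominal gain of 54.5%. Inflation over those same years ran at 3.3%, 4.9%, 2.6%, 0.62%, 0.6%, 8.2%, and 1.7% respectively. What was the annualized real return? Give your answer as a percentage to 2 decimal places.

Cumulative inflation factor: 1.033 × 1.049 × 1.026 × 1.0062 × 1.006 × 1.082 × 1.017 ≈ 1.23838.
Nominal growth factor: 1.54500. Real growth factor = 1.54500 / 1.23838 ≈ 1.24760.
Annualized: 1.24760^(1/7) − 1 ≈ 0.03211.

3.21%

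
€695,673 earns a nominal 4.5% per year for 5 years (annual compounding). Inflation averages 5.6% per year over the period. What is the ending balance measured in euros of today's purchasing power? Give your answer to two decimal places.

€660,187.06

Nominal value at maturity: €695,673 × (1 + 4.5%)^5 ≈ €866,935.13.
Price-level factor over 5 years: (1 + 5.6%)^5 ≈ 1.3131658832.
The maturity value deflated by that factor is the answer in today's purchasing power.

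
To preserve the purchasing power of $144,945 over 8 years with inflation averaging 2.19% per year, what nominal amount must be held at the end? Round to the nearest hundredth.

Cumulative price-level factor: (1+2.19%)^8 ≈ 1.1892336607.
Multiplying $144,945 by the price-level factor gives the future nominal sum.

$172,373.47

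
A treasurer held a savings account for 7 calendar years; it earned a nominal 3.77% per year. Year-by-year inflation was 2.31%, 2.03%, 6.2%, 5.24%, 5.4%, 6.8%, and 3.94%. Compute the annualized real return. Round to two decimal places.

-0.74%

Cumulative inflation factor: 1.0231 × 1.0203 × 1.062 × 1.0524 × 1.054 × 1.068 × 1.0394 ≈ 1.36504.
Nominal growth factor: 1.29569. Real growth factor = 1.29569 / 1.36504 ≈ 0.94920.
Annualized: 0.94920^(1/7) − 1 ≈ -0.00742.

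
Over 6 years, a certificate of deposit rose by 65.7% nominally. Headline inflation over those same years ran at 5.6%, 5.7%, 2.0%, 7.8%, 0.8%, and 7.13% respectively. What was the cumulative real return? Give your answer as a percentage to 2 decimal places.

25.02%

Cumulative inflation factor: 1.056 × 1.057 × 1.020 × 1.078 × 1.008 × 1.0713 ≈ 1.32535.
Nominal growth factor: 1.65700. Real growth factor = 1.65700 / 1.32535 ≈ 1.25024.
Total real return ≈ 25.0239%.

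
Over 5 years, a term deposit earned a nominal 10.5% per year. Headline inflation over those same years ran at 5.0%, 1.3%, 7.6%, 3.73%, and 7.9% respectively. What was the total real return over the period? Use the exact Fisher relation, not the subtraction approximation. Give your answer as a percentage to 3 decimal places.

28.610%

Cumulative inflation factor: 1.050 × 1.013 × 1.076 × 1.0373 × 1.079 ≈ 1.28096.
Nominal growth factor: 1.64745. Real growth factor = 1.64745 / 1.28096 ≈ 1.28610.
Total real return ≈ 28.6099%.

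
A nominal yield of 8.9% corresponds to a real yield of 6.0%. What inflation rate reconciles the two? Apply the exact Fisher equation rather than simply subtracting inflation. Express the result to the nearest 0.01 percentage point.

2.74%

From (1+r_nom) = (1+r_real)(1+π), we get 1+π = (1 + 8.9%)/(1 + 6.0%) = 1.089/1.060 ≈ 1.02736.
So π ≈ 2.7358%.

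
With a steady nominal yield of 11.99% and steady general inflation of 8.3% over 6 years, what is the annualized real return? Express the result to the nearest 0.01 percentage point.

3.41%

With constant rates the annual real return is the same each year: (1+11.99%)/(1+8.3%) − 1 = 0.03407.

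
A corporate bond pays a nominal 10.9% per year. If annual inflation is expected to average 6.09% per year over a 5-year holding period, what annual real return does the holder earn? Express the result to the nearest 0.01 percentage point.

4.53%

With constant rates the annual real return is the same each year: (1+10.9%)/(1+6.09%) − 1 = 0.04534.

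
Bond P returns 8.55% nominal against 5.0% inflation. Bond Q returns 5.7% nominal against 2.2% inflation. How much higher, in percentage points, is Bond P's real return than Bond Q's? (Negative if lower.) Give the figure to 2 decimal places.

Bond P real return: 1.0855/1.050 − 1 = 3.381%.
Bond Q real return: 1.057/1.022 − 1 = 3.425%.
Difference: 3.381 − 3.425 = -0.044 pp.

-0.04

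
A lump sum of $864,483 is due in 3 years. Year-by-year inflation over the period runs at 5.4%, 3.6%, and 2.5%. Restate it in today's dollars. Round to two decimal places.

Price-level factor over 3 years: 1.054 × 1.036 × 1.025 = 1.1192426.
Purchasing power today: $864,483 divided by that factor.

$772,382.14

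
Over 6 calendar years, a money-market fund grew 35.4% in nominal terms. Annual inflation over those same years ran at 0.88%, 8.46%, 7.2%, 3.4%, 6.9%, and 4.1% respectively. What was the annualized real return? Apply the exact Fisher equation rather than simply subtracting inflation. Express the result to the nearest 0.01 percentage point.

Cumulative inflation factor: 1.0088 × 1.0846 × 1.072 × 1.034 × 1.069 × 1.041 ≈ 1.34964.
Nominal growth factor: 1.35400. Real growth factor = 1.35400 / 1.34964 ≈ 1.00323.
Annualized: 1.00323^(1/6) − 1 ≈ 0.00054.

0.05%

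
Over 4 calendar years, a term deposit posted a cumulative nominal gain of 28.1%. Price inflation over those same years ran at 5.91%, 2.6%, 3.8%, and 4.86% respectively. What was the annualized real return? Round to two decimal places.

2.02%

Cumulative inflation factor: 1.0591 × 1.026 × 1.038 × 1.0486 ≈ 1.18275.
Nominal growth factor: 1.28100. Real growth factor = 1.28100 / 1.18275 ≈ 1.08307.
Annualized: 1.08307^(1/4) − 1 ≈ 0.02015.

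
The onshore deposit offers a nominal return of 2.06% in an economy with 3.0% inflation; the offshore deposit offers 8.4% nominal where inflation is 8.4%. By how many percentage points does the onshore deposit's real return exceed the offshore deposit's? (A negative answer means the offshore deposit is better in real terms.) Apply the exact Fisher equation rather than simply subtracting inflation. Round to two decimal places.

-0.91

The onshore deposit real return: 1.0206/1.030 − 1 = -0.913%.
The offshore deposit real return: 1.084/1.084 − 1 = 0.000%.
Difference: -0.913 − 0.000 = -0.913 pp.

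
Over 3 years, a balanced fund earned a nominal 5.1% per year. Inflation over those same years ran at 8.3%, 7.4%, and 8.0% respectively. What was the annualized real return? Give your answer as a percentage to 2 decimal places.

-2.59%

Cumulative inflation factor: 1.083 × 1.074 × 1.080 ≈ 1.25619.
Nominal growth factor: 1.16094. Real growth factor = 1.16094 / 1.25619 ≈ 0.92417.
Annualized: 0.92417^(1/3) − 1 ≈ -0.02594.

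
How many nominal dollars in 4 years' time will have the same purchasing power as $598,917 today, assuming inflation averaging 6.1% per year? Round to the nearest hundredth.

Cumulative price-level factor: (1+6.1%)^4 ≈ 1.2672477698.
The nominal amount required is $598,917 scaled up by that factor.

$758,976.23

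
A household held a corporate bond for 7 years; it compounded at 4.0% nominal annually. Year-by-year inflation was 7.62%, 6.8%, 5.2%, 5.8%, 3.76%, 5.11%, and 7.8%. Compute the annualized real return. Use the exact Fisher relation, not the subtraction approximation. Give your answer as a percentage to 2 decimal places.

Cumulative inflation factor: 1.0762 × 1.068 × 1.052 × 1.058 × 1.0376 × 1.0511 × 1.078 ≈ 1.50404.
Nominal growth factor: 1.31593. Real growth factor = 1.31593 / 1.50404 ≈ 0.87493.
Annualized: 0.87493^(1/7) − 1 ≈ -0.01891.

-1.89%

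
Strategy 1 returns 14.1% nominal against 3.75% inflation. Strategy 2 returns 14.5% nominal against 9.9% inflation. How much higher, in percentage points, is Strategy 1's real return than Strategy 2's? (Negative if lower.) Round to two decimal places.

Strategy 1 real return: 1.141/1.0375 − 1 = 9.976%.
Strategy 2 real return: 1.145/1.099 − 1 = 4.186%.
Difference: 9.976 − 4.186 = 5.790 pp.

5.79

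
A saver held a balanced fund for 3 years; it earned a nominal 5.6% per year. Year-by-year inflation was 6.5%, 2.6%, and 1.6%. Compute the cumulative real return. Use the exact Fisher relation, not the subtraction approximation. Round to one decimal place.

Cumulative inflation factor: 1.065 × 1.026 × 1.016 ≈ 1.11017.
Nominal growth factor: 1.17758. Real growth factor = 1.17758 / 1.11017 ≈ 1.06072.
Total real return ≈ 6.0721%.

6.1%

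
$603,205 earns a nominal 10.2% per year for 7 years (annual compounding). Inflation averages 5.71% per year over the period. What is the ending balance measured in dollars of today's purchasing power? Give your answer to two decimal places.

Nominal value at maturity: $603,205 × (1 + 10.2%)^7 ≈ $1,190,518.35.
Price-level factor over 7 years: (1 + 5.71%)^7 ≈ 1.4750695903.
Dividing the nominal maturity value by the price-level factor gives the value in today's money.

$807,093.01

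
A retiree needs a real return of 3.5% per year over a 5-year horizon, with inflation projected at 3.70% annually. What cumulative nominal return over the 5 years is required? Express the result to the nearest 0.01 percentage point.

42.43%

Required annual nominal rate: (1+3.5%)(1+3.70%) − 1 = 7.3295%.
Cumulative over 5 years: (1 + 0.073295)^5 − 1 ≈ 0.42428.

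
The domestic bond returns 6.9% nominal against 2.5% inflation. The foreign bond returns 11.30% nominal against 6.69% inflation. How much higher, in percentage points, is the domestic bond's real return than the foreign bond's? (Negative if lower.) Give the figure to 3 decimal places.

-0.028

The domestic bond real return: 1.069/1.025 − 1 = 4.2927%.
The foreign bond real return: 1.1130/1.0669 − 1 = 4.3209%.
Difference: 4.2927 − 4.3209 = -0.0282 pp.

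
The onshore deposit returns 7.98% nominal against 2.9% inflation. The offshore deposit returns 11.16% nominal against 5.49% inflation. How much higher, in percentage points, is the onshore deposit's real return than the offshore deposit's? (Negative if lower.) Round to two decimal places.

The onshore deposit real return: 1.0798/1.029 − 1 = 4.937%.
The offshore deposit real return: 1.1116/1.0549 − 1 = 5.375%.
Difference: 4.937 − 5.375 = -0.438 pp.

-0.44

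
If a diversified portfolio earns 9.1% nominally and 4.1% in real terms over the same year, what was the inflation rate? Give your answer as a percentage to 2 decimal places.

From (1+r_nom) = (1+r_real)(1+π), we get 1+π = (1 + 9.1%)/(1 + 4.1%) = 1.091/1.041 ≈ 1.04803.
So π ≈ 4.8031%.

4.80%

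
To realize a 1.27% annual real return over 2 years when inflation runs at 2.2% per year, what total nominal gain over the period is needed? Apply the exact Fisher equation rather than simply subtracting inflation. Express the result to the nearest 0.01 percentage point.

Required annual nominal rate: (1+1.27%)(1+2.2%) − 1 = 3.49794%.
Cumulative over 2 years: (1 + 0.0349794)^2 − 1 ≈ 0.07118.

7.12%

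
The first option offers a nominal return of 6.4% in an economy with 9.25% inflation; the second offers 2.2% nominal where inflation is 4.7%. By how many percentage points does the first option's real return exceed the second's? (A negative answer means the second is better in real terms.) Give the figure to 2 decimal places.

The first option real return: 1.064/1.0925 − 1 = -2.609%.
The second real return: 1.022/1.047 − 1 = -2.388%.
Difference: -2.609 − (-2.388) = -0.221 pp.

-0.22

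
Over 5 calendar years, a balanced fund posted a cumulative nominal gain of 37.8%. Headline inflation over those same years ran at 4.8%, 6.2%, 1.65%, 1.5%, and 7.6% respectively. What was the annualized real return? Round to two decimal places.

Cumulative inflation factor: 1.048 × 1.062 × 1.0165 × 1.015 × 1.076 ≈ 1.23558.
Nominal growth factor: 1.37800. Real growth factor = 1.37800 / 1.23558 ≈ 1.11526.
Annualized: 1.11526^(1/5) − 1 ≈ 0.02206.

2.21%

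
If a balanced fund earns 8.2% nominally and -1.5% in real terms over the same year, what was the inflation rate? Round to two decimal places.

9.85%

From (1+r_nom) = (1+r_real)(1+π), we get 1+π = (1 + 8.2%)/(1 − 1.5%) = 1.082/0.985 ≈ 1.09848.
So π ≈ 9.8477%.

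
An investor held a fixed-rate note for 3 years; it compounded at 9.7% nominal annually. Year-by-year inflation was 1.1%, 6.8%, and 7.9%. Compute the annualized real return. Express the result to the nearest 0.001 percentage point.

4.254%

Cumulative inflation factor: 1.011 × 1.068 × 1.079 ≈ 1.16505.
Nominal growth factor: 1.32014. Real growth factor = 1.32014 / 1.16505 ≈ 1.13312.
Annualized: 1.13312^(1/3) − 1 ≈ 0.04254.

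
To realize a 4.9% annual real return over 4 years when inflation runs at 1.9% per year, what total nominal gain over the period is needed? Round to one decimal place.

30.6%

Required annual nominal rate: (1+4.9%)(1+1.9%) − 1 = 6.8931%.
Cumulative over 4 years: (1 + 0.068931)^4 − 1 ≈ 0.30557.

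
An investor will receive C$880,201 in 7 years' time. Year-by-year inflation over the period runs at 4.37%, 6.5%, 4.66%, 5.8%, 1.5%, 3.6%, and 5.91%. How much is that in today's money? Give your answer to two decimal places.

C$642,136.57

Price-level factor over 7 years: 1.0437 × 1.065 × 1.0466 × 1.058 × 1.015 × 1.036 × 1.0591 ≈ 1.3707380078.
Purchasing power today: C$880,201 divided by that factor.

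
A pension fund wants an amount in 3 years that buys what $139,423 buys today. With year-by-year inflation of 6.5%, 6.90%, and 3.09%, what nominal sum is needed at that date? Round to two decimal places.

Cumulative price-level factor: 1.065 × 1.0690 × 1.0309 = 1.1736641865.
The nominal amount required is $139,423 scaled up by that factor.

$163,635.78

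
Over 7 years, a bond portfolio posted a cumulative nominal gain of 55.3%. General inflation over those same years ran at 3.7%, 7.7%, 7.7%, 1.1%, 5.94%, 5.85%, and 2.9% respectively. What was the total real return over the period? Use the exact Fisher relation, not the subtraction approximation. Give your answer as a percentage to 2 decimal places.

Cumulative inflation factor: 1.037 × 1.077 × 1.077 × 1.011 × 1.0594 × 1.0585 × 1.029 ≈ 1.40323.
Nominal growth factor: 1.55300. Real growth factor = 1.55300 / 1.40323 ≈ 1.10674.
Total real return ≈ 10.6736%.

10.67%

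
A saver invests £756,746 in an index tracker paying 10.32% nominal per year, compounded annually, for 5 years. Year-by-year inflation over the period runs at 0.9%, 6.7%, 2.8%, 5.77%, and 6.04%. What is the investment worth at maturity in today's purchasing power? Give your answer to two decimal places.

Nominal value at maturity: £756,746 × (1 + 10.32%)^5 ≈ £1,236,577.67.
Price-level factor over 5 years: 1.009 × 1.067 × 1.028 × 1.0577 × 1.0604 ≈ 1.2413119140.
The maturity value deflated by that factor is the answer in today's purchasing power.

£996,186.10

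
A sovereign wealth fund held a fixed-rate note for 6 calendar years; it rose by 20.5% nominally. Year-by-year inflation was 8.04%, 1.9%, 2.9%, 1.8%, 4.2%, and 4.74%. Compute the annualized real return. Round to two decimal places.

Cumulative inflation factor: 1.0804 × 1.019 × 1.029 × 1.018 × 1.042 × 1.0474 ≈ 1.25864.
Nominal growth factor: 1.20500. Real growth factor = 1.20500 / 1.25864 ≈ 0.95738.
Annualized: 0.95738^(1/6) − 1 ≈ -0.00723.

-0.72%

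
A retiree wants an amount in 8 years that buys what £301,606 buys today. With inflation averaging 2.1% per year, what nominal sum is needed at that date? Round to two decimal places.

Cumulative price-level factor: (1+2.1%)^8 ≈ 1.1808804608.
The nominal amount required is £301,606 scaled up by that factor.

£356,160.63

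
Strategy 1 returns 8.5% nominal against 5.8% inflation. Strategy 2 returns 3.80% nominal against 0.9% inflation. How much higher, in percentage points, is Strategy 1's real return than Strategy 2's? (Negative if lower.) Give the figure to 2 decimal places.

-0.32

Strategy 1 real return: 1.085/1.058 − 1 = 2.552%.
Strategy 2 real return: 1.0380/1.009 − 1 = 2.874%.
Difference: 2.552 − 2.874 = -0.322 pp.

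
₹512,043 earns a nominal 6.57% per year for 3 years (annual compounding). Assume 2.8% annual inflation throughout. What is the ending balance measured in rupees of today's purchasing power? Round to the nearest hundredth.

Nominal value at maturity: ₹512,043 × (1 + 6.57%)^3 ≈ ₹619,742.57.
Price-level factor over 3 years: (1 + 2.8%)^3 = 1.086373952.
The maturity value deflated by that factor is the answer in today's purchasing power.

₹570,468.92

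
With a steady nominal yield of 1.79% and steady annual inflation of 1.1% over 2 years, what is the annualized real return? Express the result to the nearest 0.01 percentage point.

0.68%

With constant rates the annual real return is the same each year: (1+1.79%)/(1+1.1%) − 1 = 0.00682.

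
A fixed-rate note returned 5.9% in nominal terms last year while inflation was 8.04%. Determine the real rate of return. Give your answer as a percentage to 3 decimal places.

Real return via the Fisher equation: (1 + 5.9%)/(1 + 8.04%) − 1 = 1.059/1.0804 − 1 ≈ -0.01981.

-1.981%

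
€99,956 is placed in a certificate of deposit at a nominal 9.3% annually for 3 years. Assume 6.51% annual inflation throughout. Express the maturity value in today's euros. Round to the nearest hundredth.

Nominal value at maturity: €99,956 × (1 + 9.3%)^3 ≈ €130,517.68.
Price-level factor over 3 years: (1 + 6.51%)^3 ≈ 1.2082899245.
The maturity value deflated by that factor is the answer in today's purchasing power.

€108,018.51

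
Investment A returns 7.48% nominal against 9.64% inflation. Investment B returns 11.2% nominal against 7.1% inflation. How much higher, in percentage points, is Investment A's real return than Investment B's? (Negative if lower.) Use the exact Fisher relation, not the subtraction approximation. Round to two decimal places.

-5.80

Investment A real return: 1.0748/1.0964 − 1 = -1.970%.
Investment B real return: 1.112/1.071 − 1 = 3.828%.
Difference: -1.970 − 3.828 = -5.798 pp.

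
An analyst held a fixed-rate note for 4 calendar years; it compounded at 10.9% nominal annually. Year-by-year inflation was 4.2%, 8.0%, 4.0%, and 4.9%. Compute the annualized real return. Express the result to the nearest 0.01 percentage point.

Cumulative inflation factor: 1.042 × 1.080 × 1.040 × 1.049 ≈ 1.22772.
Nominal growth factor: 1.51261. Real growth factor = 1.51261 / 1.22772 ≈ 1.23204.
Annualized: 1.23204^(1/4) − 1 ≈ 0.05355.

5.36%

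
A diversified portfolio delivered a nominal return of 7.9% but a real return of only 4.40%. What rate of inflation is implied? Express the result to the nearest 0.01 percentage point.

3.35%

From (1+r_nom) = (1+r_real)(1+π), we get 1+π = (1 + 7.9%)/(1 + 4.40%) = 1.079/1.0440 ≈ 1.03352.
So π ≈ 3.3525%.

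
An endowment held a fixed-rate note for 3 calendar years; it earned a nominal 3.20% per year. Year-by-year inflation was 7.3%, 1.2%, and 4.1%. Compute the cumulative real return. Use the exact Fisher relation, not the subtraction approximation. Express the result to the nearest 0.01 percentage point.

Cumulative inflation factor: 1.073 × 1.012 × 1.041 ≈ 1.13040.
Nominal growth factor: 1.09910. Real growth factor = 1.09910 / 1.13040 ≈ 0.97232.
Total real return ≈ -2.7682%.

-2.77%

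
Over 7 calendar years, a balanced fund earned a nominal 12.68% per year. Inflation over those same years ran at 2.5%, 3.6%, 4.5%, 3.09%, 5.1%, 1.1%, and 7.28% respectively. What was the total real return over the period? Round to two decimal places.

76.86%

Cumulative inflation factor: 1.025 × 1.036 × 1.045 × 1.0309 × 1.051 × 1.011 × 1.0728 ≈ 1.30403.
Nominal growth factor: 2.30636. Real growth factor = 2.30636 / 1.30403 ≈ 1.76864.
Total real return ≈ 76.8637%.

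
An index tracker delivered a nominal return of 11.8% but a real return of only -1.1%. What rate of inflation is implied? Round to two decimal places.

13.04%

From (1+r_nom) = (1+r_real)(1+π), we get 1+π = (1 + 11.8%)/(1 − 1.1%) = 1.118/0.989 ≈ 1.13043.
So π ≈ 13.0435%.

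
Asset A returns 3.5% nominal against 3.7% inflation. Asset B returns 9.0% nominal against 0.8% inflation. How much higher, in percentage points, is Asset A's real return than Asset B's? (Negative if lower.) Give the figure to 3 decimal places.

-8.328

Asset A real return: 1.035/1.037 − 1 = -0.1929%.
Asset B real return: 1.090/1.008 − 1 = 8.1349%.
Difference: -0.1929 − 8.1349 = -8.3278 pp.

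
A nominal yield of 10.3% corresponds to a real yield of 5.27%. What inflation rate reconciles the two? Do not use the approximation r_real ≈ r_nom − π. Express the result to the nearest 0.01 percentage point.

4.78%

From (1+r_nom) = (1+r_real)(1+π), we get 1+π = (1 + 10.3%)/(1 + 5.27%) = 1.103/1.0527 ≈ 1.04778.
So π ≈ 4.7782%.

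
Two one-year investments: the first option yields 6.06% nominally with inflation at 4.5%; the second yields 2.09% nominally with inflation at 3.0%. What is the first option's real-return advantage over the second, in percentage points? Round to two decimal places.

The first option real return: 1.0606/1.045 − 1 = 1.493%.
The second real return: 1.0209/1.030 − 1 = -0.883%.
Difference: 1.493 − (-0.883) = 2.376 pp.

2.38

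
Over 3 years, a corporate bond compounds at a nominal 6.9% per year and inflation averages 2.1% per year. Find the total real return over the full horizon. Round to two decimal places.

14.78%

The annual real rate is (1+6.9%)/(1+2.1%) − 1 = 4.7013%.
Compounded over 3 years: (1 + 0.047013)^3 − 1 ≈ 0.14777.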